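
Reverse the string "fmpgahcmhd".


Input: fmpgahcmhd
Reading characters right to left:
  Position 9: 'd'
  Position 8: 'h'
  Position 7: 'm'
  Position 6: 'c'
  Position 5: 'h'
  Position 4: 'a'
  Position 3: 'g'
  Position 2: 'p'
  Position 1: 'm'
  Position 0: 'f'
Reversed: dhmchagpmf

dhmchagpmf


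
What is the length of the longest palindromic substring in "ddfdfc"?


Input: "ddfdfc"
Checking substrings for palindromes:
  [1:4] "dfd" (len 3) => palindrome
  [2:5] "fdf" (len 3) => palindrome
  [0:2] "dd" (len 2) => palindrome
Longest palindromic substring: "dfd" with length 3

3


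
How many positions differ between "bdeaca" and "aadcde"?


Comparing "bdeaca" and "aadcde" position by position:
  Position 0: 'b' vs 'a' => DIFFER
  Position 1: 'd' vs 'a' => DIFFER
  Position 2: 'e' vs 'd' => DIFFER
  Position 3: 'a' vs 'c' => DIFFER
  Position 4: 'c' vs 'd' => DIFFER
  Position 5: 'a' vs 'e' => DIFFER
Positions that differ: 6

6


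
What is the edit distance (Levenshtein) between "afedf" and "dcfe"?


Computing edit distance: "afedf" -> "dcfe"
DP table:
           d    c    f    e
      0    1    2    3    4
  a   1    1    2    3    4
  f   2    2    2    2    3
  e   3    3    3    3    2
  d   4    3    4    4    3
  f   5    4    4    4    4
Edit distance = dp[5][4] = 4

4


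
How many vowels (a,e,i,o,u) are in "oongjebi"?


Input: oongjebi
Checking each character:
  'o' at position 0: vowel (running total: 1)
  'o' at position 1: vowel (running total: 2)
  'n' at position 2: consonant
  'g' at position 3: consonant
  'j' at position 4: consonant
  'e' at position 5: vowel (running total: 3)
  'b' at position 6: consonant
  'i' at position 7: vowel (running total: 4)
Total vowels: 4

4


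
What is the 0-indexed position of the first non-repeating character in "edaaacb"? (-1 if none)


Input: edaaacb
Character frequencies:
  'a': 3
  'b': 1
  'c': 1
  'd': 1
  'e': 1
Scanning left to right for freq == 1:
  Position 0 ('e'): unique! => answer = 0

0


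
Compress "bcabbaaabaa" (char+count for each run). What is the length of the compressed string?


Input: bcabbaaabaa
Runs:
  'b' x 1 => "b1"
  'c' x 1 => "c1"
  'a' x 1 => "a1"
  'b' x 2 => "b2"
  'a' x 3 => "a3"
  'b' x 1 => "b1"
  'a' x 2 => "a2"
Compressed: "b1c1a1b2a3b1a2"
Compressed length: 14

14


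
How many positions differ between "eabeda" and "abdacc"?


Comparing "eabeda" and "abdacc" position by position:
  Position 0: 'e' vs 'a' => DIFFER
  Position 1: 'a' vs 'b' => DIFFER
  Position 2: 'b' vs 'd' => DIFFER
  Position 3: 'e' vs 'a' => DIFFER
  Position 4: 'd' vs 'c' => DIFFER
  Position 5: 'a' vs 'c' => DIFFER
Positions that differ: 6

6


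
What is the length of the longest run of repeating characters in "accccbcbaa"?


Input: "accccbcbaa"
Scanning for longest run:
  Position 1 ('c'): new char, reset run to 1
  Position 2 ('c'): continues run of 'c', length=2
  Position 3 ('c'): continues run of 'c', length=3
  Position 4 ('c'): continues run of 'c', length=4
  Position 5 ('b'): new char, reset run to 1
  Position 6 ('c'): new char, reset run to 1
  Position 7 ('b'): new char, reset run to 1
  Position 8 ('a'): new char, reset run to 1
  Position 9 ('a'): continues run of 'a', length=2
Longest run: 'c' with length 4

4


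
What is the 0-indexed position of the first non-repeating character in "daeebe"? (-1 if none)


Input: daeebe
Character frequencies:
  'a': 1
  'b': 1
  'd': 1
  'e': 3
Scanning left to right for freq == 1:
  Position 0 ('d'): unique! => answer = 0

0


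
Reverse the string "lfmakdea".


Input: lfmakdea
Reading characters right to left:
  Position 7: 'a'
  Position 6: 'e'
  Position 5: 'd'
  Position 4: 'k'
  Position 3: 'a'
  Position 2: 'm'
  Position 1: 'f'
  Position 0: 'l'
Reversed: aedkamfl

aedkamfl


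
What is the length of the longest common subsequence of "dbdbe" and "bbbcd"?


LCS of "dbdbe" and "bbbcd"
DP table:
           b    b    b    c    d
      0    0    0    0    0    0
  d   0    0    0    0    0    1
  b   0    1    1    1    1    1
  d   0    1    1    1    1    2
  b   0    1    2    2    2    2
  e   0    1    2    2    2    2
LCS length = dp[5][5] = 2

2


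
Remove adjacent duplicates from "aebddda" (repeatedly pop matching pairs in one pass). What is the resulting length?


Input: aebddda
Stack-based adjacent duplicate removal:
  Read 'a': push. Stack: a
  Read 'e': push. Stack: ae
  Read 'b': push. Stack: aeb
  Read 'd': push. Stack: aebd
  Read 'd': matches stack top 'd' => pop. Stack: aeb
  Read 'd': push. Stack: aebd
  Read 'a': push. Stack: aebda
Final stack: "aebda" (length 5)

5


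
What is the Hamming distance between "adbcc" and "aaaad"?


Comparing "adbcc" and "aaaad" position by position:
  Position 0: 'a' vs 'a' => same
  Position 1: 'd' vs 'a' => differ
  Position 2: 'b' vs 'a' => differ
  Position 3: 'c' vs 'a' => differ
  Position 4: 'c' vs 'd' => differ
Total differences (Hamming distance): 4

4


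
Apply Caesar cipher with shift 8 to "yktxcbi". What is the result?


Caesar cipher: shift "yktxcbi" by 8
  'y' (pos 24) + 8 = pos 6 = 'g'
  'k' (pos 10) + 8 = pos 18 = 's'
  't' (pos 19) + 8 = pos 1 = 'b'
  'x' (pos 23) + 8 = pos 5 = 'f'
  'c' (pos 2) + 8 = pos 10 = 'k'
  'b' (pos 1) + 8 = pos 9 = 'j'
  'i' (pos 8) + 8 = pos 16 = 'q'
Result: gsbfkjq

gsbfkjq


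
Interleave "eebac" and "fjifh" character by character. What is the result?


Interleaving "eebac" and "fjifh":
  Position 0: 'e' from first, 'f' from second => "ef"
  Position 1: 'e' from first, 'j' from second => "ej"
  Position 2: 'b' from first, 'i' from second => "bi"
  Position 3: 'a' from first, 'f' from second => "af"
  Position 4: 'c' from first, 'h' from second => "ch"
Result: efejbiafch

efejbiafch


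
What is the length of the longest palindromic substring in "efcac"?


Input: "efcac"
Checking substrings for palindromes:
  [2:5] "cac" (len 3) => palindrome
Longest palindromic substring: "cac" with length 3

3


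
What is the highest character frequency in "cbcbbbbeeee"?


Input: cbcbbbbeeee
Character counts:
  'b': 5
  'c': 2
  'e': 4
Maximum frequency: 5

5


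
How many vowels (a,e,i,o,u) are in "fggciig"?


Input: fggciig
Checking each character:
  'f' at position 0: consonant
  'g' at position 1: consonant
  'g' at position 2: consonant
  'c' at position 3: consonant
  'i' at position 4: vowel (running total: 1)
  'i' at position 5: vowel (running total: 2)
  'g' at position 6: consonant
Total vowels: 2

2


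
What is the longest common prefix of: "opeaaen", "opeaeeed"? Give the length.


Words: opeaaen, opeaeeed
  Position 0: all 'o' => match
  Position 1: all 'p' => match
  Position 2: all 'e' => match
  Position 3: all 'a' => match
  Position 4: ('a', 'e') => mismatch, stop
LCP = "opea" (length 4)

4


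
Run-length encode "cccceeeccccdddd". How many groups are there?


Input: cccceeeccccdddd
Scanning for consecutive runs:
  Group 1: 'c' x 4 (positions 0-3)
  Group 2: 'e' x 3 (positions 4-6)
  Group 3: 'c' x 4 (positions 7-10)
  Group 4: 'd' x 4 (positions 11-14)
Total groups: 4

4


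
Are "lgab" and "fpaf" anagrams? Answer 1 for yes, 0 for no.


Strings: "lgab", "fpaf"
Sorted first:  abgl
Sorted second: affp
Differ at position 1: 'b' vs 'f' => not anagrams

0


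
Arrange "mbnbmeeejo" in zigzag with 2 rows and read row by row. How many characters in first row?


Zigzag "mbnbmeeejo" into 2 rows:
Placing characters:
  'm' => row 0
  'b' => row 1
  'n' => row 0
  'b' => row 1
  'm' => row 0
  'e' => row 1
  'e' => row 0
  'e' => row 1
  'j' => row 0
  'o' => row 1
Rows:
  Row 0: "mnmej"
  Row 1: "bbeeo"
First row length: 5

5


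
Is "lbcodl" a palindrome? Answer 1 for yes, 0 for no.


Input: lbcodl
Reversed: ldocbl
  Compare pos 0 ('l') with pos 5 ('l'): match
  Compare pos 1 ('b') with pos 4 ('d'): MISMATCH
  Compare pos 2 ('c') with pos 3 ('o'): MISMATCH
Result: not a palindrome

0


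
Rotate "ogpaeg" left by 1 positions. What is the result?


Input: "ogpaeg", rotate left by 1
First 1 characters: "o"
Remaining characters: "gpaeg"
Concatenate remaining + first: "gpaeg" + "o" = "gpaego"

gpaego


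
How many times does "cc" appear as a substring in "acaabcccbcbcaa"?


Searching for "cc" in "acaabcccbcbcaa"
Scanning each position:
  Position 0: "ac" => no
  Position 1: "ca" => no
  Position 2: "aa" => no
  Position 3: "ab" => no
  Position 4: "bc" => no
  Position 5: "cc" => MATCH
  Position 6: "cc" => MATCH
  Position 7: "cb" => no
  Position 8: "bc" => no
  Position 9: "cb" => no
  Position 10: "bc" => no
  Position 11: "ca" => no
  Position 12: "aa" => no
Total occurrences: 2

2


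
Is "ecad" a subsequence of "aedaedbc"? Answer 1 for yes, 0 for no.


Check if "ecad" is a subsequence of "aedaedbc"
Greedy scan:
  Position 0 ('a'): no match needed
  Position 1 ('e'): matches sub[0] = 'e'
  Position 2 ('d'): no match needed
  Position 3 ('a'): no match needed
  Position 4 ('e'): no match needed
  Position 5 ('d'): no match needed
  Position 6 ('b'): no match needed
  Position 7 ('c'): matches sub[1] = 'c'
Only matched 2/4 characters => not a subsequence

0


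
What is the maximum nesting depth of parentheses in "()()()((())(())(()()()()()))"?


Input: "()()()((())(())(()()()()()))"
Tracking depth:
  Position 0 '(': depth becomes 1
  Position 1 ')': depth becomes 0
  Position 2 '(': depth becomes 1
  Position 3 ')': depth becomes 0
  Position 4 '(': depth becomes 1
  Position 5 ')': depth becomes 0
  Position 6 '(': depth becomes 1
  Position 7 '(': depth becomes 2
  Position 8 '(': depth becomes 3
  Position 9 ')': depth becomes 2
  Position 10 ')': depth becomes 1
  Position 11 '(': depth becomes 2
  Position 12 '(': depth becomes 3
  Position 13 ')': depth becomes 2
  Position 14 ')': depth becomes 1
  Position 15 '(': depth becomes 2
  Position 16 '(': depth becomes 3
  Position 17 ')': depth becomes 2
  Position 18 '(': depth becomes 3
  Position 19 ')': depth becomes 2
  Position 20 '(': depth becomes 3
  Position 21 ')': depth becomes 2
  Position 22 '(': depth becomes 3
  Position 23 ')': depth becomes 2
  Position 24 '(': depth becomes 3
  Position 25 ')': depth becomes 2
  Position 26 ')': depth becomes 1
  Position 27 ')': depth becomes 0
Maximum depth reached: 3

3


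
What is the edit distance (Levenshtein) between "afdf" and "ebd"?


Computing edit distance: "afdf" -> "ebd"
DP table:
           e    b    d
      0    1    2    3
  a   1    1    2    3
  f   2    2    2    3
  d   3    3    3    2
  f   4    4    4    3
Edit distance = dp[4][3] = 3

3


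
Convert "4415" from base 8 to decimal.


Input: "4415" in base 8
Positional expansion:
  Digit '4' (value 4) x 8^3 = 2048
  Digit '4' (value 4) x 8^2 = 256
  Digit '1' (value 1) x 8^1 = 8
  Digit '5' (value 5) x 8^0 = 5
Sum = 2317

2317


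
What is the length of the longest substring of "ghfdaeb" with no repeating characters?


Input: "ghfdaeb"
Sliding window (track last position of each char):
  Position 0 ('g'): window [0,0] length 1 -- new best
  Position 1 ('h'): window [0,1] length 2 -- new best
  Position 2 ('f'): window [0,2] length 3 -- new best
  Position 3 ('d'): window [0,3] length 4 -- new best
  Position 4 ('a'): window [0,4] length 5 -- new best
  Position 5 ('e'): window [0,5] length 6 -- new best
  Position 6 ('b'): window [0,6] length 7 -- new best
Longest substring with no repeats: "ghfdaeb" with length 7

7


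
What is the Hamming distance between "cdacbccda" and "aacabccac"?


Comparing "cdacbccda" and "aacabccac" position by position:
  Position 0: 'c' vs 'a' => differ
  Position 1: 'd' vs 'a' => differ
  Position 2: 'a' vs 'c' => differ
  Position 3: 'c' vs 'a' => differ
  Position 4: 'b' vs 'b' => same
  Position 5: 'c' vs 'c' => same
  Position 6: 'c' vs 'c' => same
  Position 7: 'd' vs 'a' => differ
  Position 8: 'a' vs 'c' => differ
Total differences (Hamming distance): 6

6


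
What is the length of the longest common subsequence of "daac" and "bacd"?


LCS of "daac" and "bacd"
DP table:
           b    a    c    d
      0    0    0    0    0
  d   0    0    0    0    1
  a   0    0    1    1    1
  a   0    0    1    1    1
  c   0    0    1    2    2
LCS length = dp[4][4] = 2

2


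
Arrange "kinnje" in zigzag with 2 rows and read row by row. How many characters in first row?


Zigzag "kinnje" into 2 rows:
Placing characters:
  'k' => row 0
  'i' => row 1
  'n' => row 0
  'n' => row 1
  'j' => row 0
  'e' => row 1
Rows:
  Row 0: "knj"
  Row 1: "ine"
First row length: 3

3


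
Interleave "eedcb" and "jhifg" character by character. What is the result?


Interleaving "eedcb" and "jhifg":
  Position 0: 'e' from first, 'j' from second => "ej"
  Position 1: 'e' from first, 'h' from second => "eh"
  Position 2: 'd' from first, 'i' from second => "di"
  Position 3: 'c' from first, 'f' from second => "cf"
  Position 4: 'b' from first, 'g' from second => "bg"
Result: ejehdicfbg

ejehdicfbg


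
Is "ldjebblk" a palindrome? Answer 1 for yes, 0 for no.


Input: ldjebblk
Reversed: klbbejdl
  Compare pos 0 ('l') with pos 7 ('k'): MISMATCH
  Compare pos 1 ('d') with pos 6 ('l'): MISMATCH
  Compare pos 2 ('j') with pos 5 ('b'): MISMATCH
  Compare pos 3 ('e') with pos 4 ('b'): MISMATCH
Result: not a palindrome

0


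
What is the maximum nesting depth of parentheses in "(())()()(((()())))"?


Input: "(())()()(((()())))"
Tracking depth:
  Position 0 '(': depth becomes 1
  Position 1 '(': depth becomes 2
  Position 2 ')': depth becomes 1
  Position 3 ')': depth becomes 0
  Position 4 '(': depth becomes 1
  Position 5 ')': depth becomes 0
  Position 6 '(': depth becomes 1
  Position 7 ')': depth becomes 0
  Position 8 '(': depth becomes 1
  Position 9 '(': depth becomes 2
  Position 10 '(': depth becomes 3
  Position 11 '(': depth becomes 4
  Position 12 ')': depth becomes 3
  Position 13 '(': depth becomes 4
  Position 14 ')': depth becomes 3
  Position 15 ')': depth becomes 2
  Position 16 ')': depth becomes 1
  Position 17 ')': depth becomes 0
Maximum depth reached: 4

4


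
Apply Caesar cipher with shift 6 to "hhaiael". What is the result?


Caesar cipher: shift "hhaiael" by 6
  'h' (pos 7) + 6 = pos 13 = 'n'
  'h' (pos 7) + 6 = pos 13 = 'n'
  'a' (pos 0) + 6 = pos 6 = 'g'
  'i' (pos 8) + 6 = pos 14 = 'o'
  'a' (pos 0) + 6 = pos 6 = 'g'
  'e' (pos 4) + 6 = pos 10 = 'k'
  'l' (pos 11) + 6 = pos 17 = 'r'
Result: nngogkr

nngogkr


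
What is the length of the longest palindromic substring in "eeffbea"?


Input: "eeffbea"
Checking substrings for palindromes:
  [0:2] "ee" (len 2) => palindrome
  [2:4] "ff" (len 2) => palindrome
Longest palindromic substring: "ee" with length 2

2


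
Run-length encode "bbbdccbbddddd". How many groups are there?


Input: bbbdccbbddddd
Scanning for consecutive runs:
  Group 1: 'b' x 3 (positions 0-2)
  Group 2: 'd' x 1 (positions 3-3)
  Group 3: 'c' x 2 (positions 4-5)
  Group 4: 'b' x 2 (positions 6-7)
  Group 5: 'd' x 5 (positions 8-12)
Total groups: 5

5


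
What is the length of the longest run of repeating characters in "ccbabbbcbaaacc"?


Input: "ccbabbbcbaaacc"
Scanning for longest run:
  Position 1 ('c'): continues run of 'c', length=2
  Position 2 ('b'): new char, reset run to 1
  Position 3 ('a'): new char, reset run to 1
  Position 4 ('b'): new char, reset run to 1
  Position 5 ('b'): continues run of 'b', length=2
  Position 6 ('b'): continues run of 'b', length=3
  Position 7 ('c'): new char, reset run to 1
  Position 8 ('b'): new char, reset run to 1
  Position 9 ('a'): new char, reset run to 1
  Position 10 ('a'): continues run of 'a', length=2
  Position 11 ('a'): continues run of 'a', length=3
  Position 12 ('c'): new char, reset run to 1
  Position 13 ('c'): continues run of 'c', length=2
Longest run: 'b' with length 3

3


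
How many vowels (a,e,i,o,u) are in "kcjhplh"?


Input: kcjhplh
Checking each character:
  'k' at position 0: consonant
  'c' at position 1: consonant
  'j' at position 2: consonant
  'h' at position 3: consonant
  'p' at position 4: consonant
  'l' at position 5: consonant
  'h' at position 6: consonant
Total vowels: 0

0


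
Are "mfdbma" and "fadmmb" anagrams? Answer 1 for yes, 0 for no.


Strings: "mfdbma", "fadmmb"
Sorted first:  abdfmm
Sorted second: abdfmm
Sorted forms match => anagrams

1


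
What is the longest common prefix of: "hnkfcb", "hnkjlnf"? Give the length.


Words: hnkfcb, hnkjlnf
  Position 0: all 'h' => match
  Position 1: all 'n' => match
  Position 2: all 'k' => match
  Position 3: ('f', 'j') => mismatch, stop
LCP = "hnk" (length 3)

3


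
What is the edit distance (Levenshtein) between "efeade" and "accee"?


Computing edit distance: "efeade" -> "accee"
DP table:
           a    c    c    e    e
      0    1    2    3    4    5
  e   1    1    2    3    3    4
  f   2    2    2    3    4    4
  e   3    3    3    3    3    4
  a   4    3    4    4    4    4
  d   5    4    4    5    5    5
  e   6    5    5    5    5    5
Edit distance = dp[6][5] = 5

5


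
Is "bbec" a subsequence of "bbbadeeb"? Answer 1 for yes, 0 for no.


Check if "bbec" is a subsequence of "bbbadeeb"
Greedy scan:
  Position 0 ('b'): matches sub[0] = 'b'
  Position 1 ('b'): matches sub[1] = 'b'
  Position 2 ('b'): no match needed
  Position 3 ('a'): no match needed
  Position 4 ('d'): no match needed
  Position 5 ('e'): matches sub[2] = 'e'
  Position 6 ('e'): no match needed
  Position 7 ('b'): no match needed
Only matched 3/4 characters => not a subsequence

0


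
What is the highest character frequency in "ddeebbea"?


Input: ddeebbea
Character counts:
  'a': 1
  'b': 2
  'd': 2
  'e': 3
Maximum frequency: 3

3


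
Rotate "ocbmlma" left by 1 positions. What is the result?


Input: "ocbmlma", rotate left by 1
First 1 characters: "o"
Remaining characters: "cbmlma"
Concatenate remaining + first: "cbmlma" + "o" = "cbmlmao"

cbmlmao


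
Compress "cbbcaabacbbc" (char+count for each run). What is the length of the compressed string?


Input: cbbcaabacbbc
Runs:
  'c' x 1 => "c1"
  'b' x 2 => "b2"
  'c' x 1 => "c1"
  'a' x 2 => "a2"
  'b' x 1 => "b1"
  'a' x 1 => "a1"
  'c' x 1 => "c1"
  'b' x 2 => "b2"
  'c' x 1 => "c1"
Compressed: "c1b2c1a2b1a1c1b2c1"
Compressed length: 18

18


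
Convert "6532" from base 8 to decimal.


Input: "6532" in base 8
Positional expansion:
  Digit '6' (value 6) x 8^3 = 3072
  Digit '5' (value 5) x 8^2 = 320
  Digit '3' (value 3) x 8^1 = 24
  Digit '2' (value 2) x 8^0 = 2
Sum = 3418

3418


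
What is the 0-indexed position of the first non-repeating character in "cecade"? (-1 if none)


Input: cecade
Character frequencies:
  'a': 1
  'c': 2
  'd': 1
  'e': 2
Scanning left to right for freq == 1:
  Position 0 ('c'): freq=2, skip
  Position 1 ('e'): freq=2, skip
  Position 2 ('c'): freq=2, skip
  Position 3 ('a'): unique! => answer = 3

3


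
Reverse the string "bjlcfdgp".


Input: bjlcfdgp
Reading characters right to left:
  Position 7: 'p'
  Position 6: 'g'
  Position 5: 'd'
  Position 4: 'f'
  Position 3: 'c'
  Position 2: 'l'
  Position 1: 'j'
  Position 0: 'b'
Reversed: pgdfcljb

pgdfcljb


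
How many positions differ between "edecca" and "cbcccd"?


Comparing "edecca" and "cbcccd" position by position:
  Position 0: 'e' vs 'c' => DIFFER
  Position 1: 'd' vs 'b' => DIFFER
  Position 2: 'e' vs 'c' => DIFFER
  Position 3: 'c' vs 'c' => same
  Position 4: 'c' vs 'c' => same
  Position 5: 'a' vs 'd' => DIFFER
Positions that differ: 4

4


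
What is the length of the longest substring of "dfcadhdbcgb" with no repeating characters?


Input: "dfcadhdbcgb"
Sliding window (track last position of each char):
  Position 0 ('d'): window [0,0] length 1 -- new best
  Position 1 ('f'): window [0,1] length 2 -- new best
  Position 2 ('c'): window [0,2] length 3 -- new best
  Position 3 ('a'): window [0,3] length 4 -- new best
  Position 4 ('d'): repeat (last at 0), move window start to 1
  Position 4 ('d'): window [1,4] length 4
  Position 5 ('h'): window [1,5] length 5 -- new best
  Position 6 ('d'): repeat (last at 4), move window start to 5
  Position 6 ('d'): window [5,6] length 2
  Position 7 ('b'): window [5,7] length 3
  Position 8 ('c'): window [5,8] length 4
  Position 9 ('g'): window [5,9] length 5
  Position 10 ('b'): repeat (last at 7), move window start to 8
  Position 10 ('b'): window [8,10] length 3
Longest substring with no repeats: "fcadh" with length 5

5


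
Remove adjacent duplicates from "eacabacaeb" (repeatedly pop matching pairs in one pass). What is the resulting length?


Input: eacabacaeb
Stack-based adjacent duplicate removal:
  Read 'e': push. Stack: e
  Read 'a': push. Stack: ea
  Read 'c': push. Stack: eac
  Read 'a': push. Stack: eaca
  Read 'b': push. Stack: eacab
  Read 'a': push. Stack: eacaba
  Read 'c': push. Stack: eacabac
  Read 'a': push. Stack: eacabaca
  Read 'e': push. Stack: eacabacae
  Read 'b': push. Stack: eacabacaeb
Final stack: "eacabacaeb" (length 10)

10


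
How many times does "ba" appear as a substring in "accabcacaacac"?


Searching for "ba" in "accabcacaacac"
Scanning each position:
  Position 0: "ac" => no
  Position 1: "cc" => no
  Position 2: "ca" => no
  Position 3: "ab" => no
  Position 4: "bc" => no
  Position 5: "ca" => no
  Position 6: "ac" => no
  Position 7: "ca" => no
  Position 8: "aa" => no
  Position 9: "ac" => no
  Position 10: "ca" => no
  Position 11: "ac" => no
Total occurrences: 0

0


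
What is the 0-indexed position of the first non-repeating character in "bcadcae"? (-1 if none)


Input: bcadcae
Character frequencies:
  'a': 2
  'b': 1
  'c': 2
  'd': 1
  'e': 1
Scanning left to right for freq == 1:
  Position 0 ('b'): unique! => answer = 0

0


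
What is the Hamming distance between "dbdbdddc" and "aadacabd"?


Comparing "dbdbdddc" and "aadacabd" position by position:
  Position 0: 'd' vs 'a' => differ
  Position 1: 'b' vs 'a' => differ
  Position 2: 'd' vs 'd' => same
  Position 3: 'b' vs 'a' => differ
  Position 4: 'd' vs 'c' => differ
  Position 5: 'd' vs 'a' => differ
  Position 6: 'd' vs 'b' => differ
  Position 7: 'c' vs 'd' => differ
Total differences (Hamming distance): 7

7


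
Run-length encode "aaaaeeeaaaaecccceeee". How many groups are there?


Input: aaaaeeeaaaaecccceeee
Scanning for consecutive runs:
  Group 1: 'a' x 4 (positions 0-3)
  Group 2: 'e' x 3 (positions 4-6)
  Group 3: 'a' x 4 (positions 7-10)
  Group 4: 'e' x 1 (positions 11-11)
  Group 5: 'c' x 4 (positions 12-15)
  Group 6: 'e' x 4 (positions 16-19)
Total groups: 6

6


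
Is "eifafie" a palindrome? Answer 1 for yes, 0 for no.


Input: eifafie
Reversed: eifafie
  Compare pos 0 ('e') with pos 6 ('e'): match
  Compare pos 1 ('i') with pos 5 ('i'): match
  Compare pos 2 ('f') with pos 4 ('f'): match
Result: palindrome

1


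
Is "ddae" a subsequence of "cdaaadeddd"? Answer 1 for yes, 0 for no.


Check if "ddae" is a subsequence of "cdaaadeddd"
Greedy scan:
  Position 0 ('c'): no match needed
  Position 1 ('d'): matches sub[0] = 'd'
  Position 2 ('a'): no match needed
  Position 3 ('a'): no match needed
  Position 4 ('a'): no match needed
  Position 5 ('d'): matches sub[1] = 'd'
  Position 6 ('e'): no match needed
  Position 7 ('d'): no match needed
  Position 8 ('d'): no match needed
  Position 9 ('d'): no match needed
Only matched 2/4 characters => not a subsequence

0


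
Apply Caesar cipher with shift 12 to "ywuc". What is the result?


Caesar cipher: shift "ywuc" by 12
  'y' (pos 24) + 12 = pos 10 = 'k'
  'w' (pos 22) + 12 = pos 8 = 'i'
  'u' (pos 20) + 12 = pos 6 = 'g'
  'c' (pos 2) + 12 = pos 14 = 'o'
Result: kigo

kigo


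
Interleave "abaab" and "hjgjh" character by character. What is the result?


Interleaving "abaab" and "hjgjh":
  Position 0: 'a' from first, 'h' from second => "ah"
  Position 1: 'b' from first, 'j' from second => "bj"
  Position 2: 'a' from first, 'g' from second => "ag"
  Position 3: 'a' from first, 'j' from second => "aj"
  Position 4: 'b' from first, 'h' from second => "bh"
Result: ahbjagajbh

ahbjagajbh


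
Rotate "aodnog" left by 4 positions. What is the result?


Input: "aodnog", rotate left by 4
First 4 characters: "aodn"
Remaining characters: "og"
Concatenate remaining + first: "og" + "aodn" = "ogaodn"

ogaodn


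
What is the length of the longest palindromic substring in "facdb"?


Input: "facdb"
Checking substrings for palindromes:
  No multi-char palindromic substrings found
Longest palindromic substring: "f" with length 1

1


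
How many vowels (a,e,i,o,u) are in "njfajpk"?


Input: njfajpk
Checking each character:
  'n' at position 0: consonant
  'j' at position 1: consonant
  'f' at position 2: consonant
  'a' at position 3: vowel (running total: 1)
  'j' at position 4: consonant
  'p' at position 5: consonant
  'k' at position 6: consonant
Total vowels: 1

1


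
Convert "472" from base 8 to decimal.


Input: "472" in base 8
Positional expansion:
  Digit '4' (value 4) x 8^2 = 256
  Digit '7' (value 7) x 8^1 = 56
  Digit '2' (value 2) x 8^0 = 2
Sum = 314

314


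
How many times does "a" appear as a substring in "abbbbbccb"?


Searching for "a" in "abbbbbccb"
Scanning each position:
  Position 0: "a" => MATCH
  Position 1: "b" => no
  Position 2: "b" => no
  Position 3: "b" => no
  Position 4: "b" => no
  Position 5: "b" => no
  Position 6: "c" => no
  Position 7: "c" => no
  Position 8: "b" => no
Total occurrences: 1

1


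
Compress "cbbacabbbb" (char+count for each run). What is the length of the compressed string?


Input: cbbacabbbb
Runs:
  'c' x 1 => "c1"
  'b' x 2 => "b2"
  'a' x 1 => "a1"
  'c' x 1 => "c1"
  'a' x 1 => "a1"
  'b' x 4 => "b4"
Compressed: "c1b2a1c1a1b4"
Compressed length: 12

12


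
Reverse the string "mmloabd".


Input: mmloabd
Reading characters right to left:
  Position 6: 'd'
  Position 5: 'b'
  Position 4: 'a'
  Position 3: 'o'
  Position 2: 'l'
  Position 1: 'm'
  Position 0: 'm'
Reversed: dbaolmm

dbaolmm


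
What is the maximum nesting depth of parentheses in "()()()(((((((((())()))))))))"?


Input: "()()()(((((((((())()))))))))"
Tracking depth:
  Position 0 '(': depth becomes 1
  Position 1 ')': depth becomes 0
  Position 2 '(': depth becomes 1
  Position 3 ')': depth becomes 0
  Position 4 '(': depth becomes 1
  Position 5 ')': depth becomes 0
  Position 6 '(': depth becomes 1
  Position 7 '(': depth becomes 2
  Position 8 '(': depth becomes 3
  Position 9 '(': depth becomes 4
  Position 10 '(': depth becomes 5
  Position 11 '(': depth becomes 6
  Position 12 '(': depth becomes 7
  Position 13 '(': depth becomes 8
  Position 14 '(': depth becomes 9
  Position 15 '(': depth becomes 10
  Position 16 ')': depth becomes 9
  Position 17 ')': depth becomes 8
  Position 18 '(': depth becomes 9
  Position 19 ')': depth becomes 8
  Position 20 ')': depth becomes 7
  Position 21 ')': depth becomes 6
  Position 22 ')': depth becomes 5
  Position 23 ')': depth becomes 4
  Position 24 ')': depth becomes 3
  Position 25 ')': depth becomes 2
  Position 26 ')': depth becomes 1
  Position 27 ')': depth becomes 0
Maximum depth reached: 10

10


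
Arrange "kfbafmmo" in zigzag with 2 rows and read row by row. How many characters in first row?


Zigzag "kfbafmmo" into 2 rows:
Placing characters:
  'k' => row 0
  'f' => row 1
  'b' => row 0
  'a' => row 1
  'f' => row 0
  'm' => row 1
  'm' => row 0
  'o' => row 1
Rows:
  Row 0: "kbfm"
  Row 1: "famo"
First row length: 4

4


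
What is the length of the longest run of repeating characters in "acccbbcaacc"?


Input: "acccbbcaacc"
Scanning for longest run:
  Position 1 ('c'): new char, reset run to 1
  Position 2 ('c'): continues run of 'c', length=2
  Position 3 ('c'): continues run of 'c', length=3
  Position 4 ('b'): new char, reset run to 1
  Position 5 ('b'): continues run of 'b', length=2
  Position 6 ('c'): new char, reset run to 1
  Position 7 ('a'): new char, reset run to 1
  Position 8 ('a'): continues run of 'a', length=2
  Position 9 ('c'): new char, reset run to 1
  Position 10 ('c'): continues run of 'c', length=2
Longest run: 'c' with length 3

3


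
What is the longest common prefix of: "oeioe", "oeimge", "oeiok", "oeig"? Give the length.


Words: oeioe, oeimge, oeiok, oeig
  Position 0: all 'o' => match
  Position 1: all 'e' => match
  Position 2: all 'i' => match
  Position 3: ('o', 'm', 'o', 'g') => mismatch, stop
LCP = "oei" (length 3)

3


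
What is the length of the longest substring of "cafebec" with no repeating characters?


Input: "cafebec"
Sliding window (track last position of each char):
  Position 0 ('c'): window [0,0] length 1 -- new best
  Position 1 ('a'): window [0,1] length 2 -- new best
  Position 2 ('f'): window [0,2] length 3 -- new best
  Position 3 ('e'): window [0,3] length 4 -- new best
  Position 4 ('b'): window [0,4] length 5 -- new best
  Position 5 ('e'): repeat (last at 3), move window start to 4
  Position 5 ('e'): window [4,5] length 2
  Position 6 ('c'): window [4,6] length 3
Longest substring with no repeats: "cafeb" with length 5

5


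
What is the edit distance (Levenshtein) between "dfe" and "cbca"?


Computing edit distance: "dfe" -> "cbca"
DP table:
           c    b    c    a
      0    1    2    3    4
  d   1    1    2    3    4
  f   2    2    2    3    4
  e   3    3    3    3    4
Edit distance = dp[3][4] = 4

4


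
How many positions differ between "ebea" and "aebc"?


Comparing "ebea" and "aebc" position by position:
  Position 0: 'e' vs 'a' => DIFFER
  Position 1: 'b' vs 'e' => DIFFER
  Position 2: 'e' vs 'b' => DIFFER
  Position 3: 'a' vs 'c' => DIFFER
Positions that differ: 4

4


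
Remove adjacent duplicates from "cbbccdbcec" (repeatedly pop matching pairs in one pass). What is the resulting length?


Input: cbbccdbcec
Stack-based adjacent duplicate removal:
  Read 'c': push. Stack: c
  Read 'b': push. Stack: cb
  Read 'b': matches stack top 'b' => pop. Stack: c
  Read 'c': matches stack top 'c' => pop. Stack: (empty)
  Read 'c': push. Stack: c
  Read 'd': push. Stack: cd
  Read 'b': push. Stack: cdb
  Read 'c': push. Stack: cdbc
  Read 'e': push. Stack: cdbce
  Read 'c': push. Stack: cdbcec
Final stack: "cdbcec" (length 6)

6


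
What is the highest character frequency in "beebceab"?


Input: beebceab
Character counts:
  'a': 1
  'b': 3
  'c': 1
  'e': 3
Maximum frequency: 3

3


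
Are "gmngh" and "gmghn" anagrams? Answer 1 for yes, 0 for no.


Strings: "gmngh", "gmghn"
Sorted first:  gghmn
Sorted second: gghmn
Sorted forms match => anagrams

1


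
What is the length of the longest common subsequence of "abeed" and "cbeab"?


LCS of "abeed" and "cbeab"
DP table:
           c    b    e    a    b
      0    0    0    0    0    0
  a   0    0    0    0    1    1
  b   0    0    1    1    1    2
  e   0    0    1    2    2    2
  e   0    0    1    2    2    2
  d   0    0    1    2    2    2
LCS length = dp[5][5] = 2

2


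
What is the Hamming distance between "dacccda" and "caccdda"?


Comparing "dacccda" and "caccdda" position by position:
  Position 0: 'd' vs 'c' => differ
  Position 1: 'a' vs 'a' => same
  Position 2: 'c' vs 'c' => same
  Position 3: 'c' vs 'c' => same
  Position 4: 'c' vs 'd' => differ
  Position 5: 'd' vs 'd' => same
  Position 6: 'a' vs 'a' => same
Total differences (Hamming distance): 2

2


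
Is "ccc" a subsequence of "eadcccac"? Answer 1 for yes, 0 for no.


Check if "ccc" is a subsequence of "eadcccac"
Greedy scan:
  Position 0 ('e'): no match needed
  Position 1 ('a'): no match needed
  Position 2 ('d'): no match needed
  Position 3 ('c'): matches sub[0] = 'c'
  Position 4 ('c'): matches sub[1] = 'c'
  Position 5 ('c'): matches sub[2] = 'c'
  Position 6 ('a'): no match needed
  Position 7 ('c'): no match needed
All 3 characters matched => is a subsequence

1


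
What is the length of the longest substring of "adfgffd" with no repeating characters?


Input: "adfgffd"
Sliding window (track last position of each char):
  Position 0 ('a'): window [0,0] length 1 -- new best
  Position 1 ('d'): window [0,1] length 2 -- new best
  Position 2 ('f'): window [0,2] length 3 -- new best
  Position 3 ('g'): window [0,3] length 4 -- new best
  Position 4 ('f'): repeat (last at 2), move window start to 3
  Position 4 ('f'): window [3,4] length 2
  Position 5 ('f'): repeat (last at 4), move window start to 5
  Position 5 ('f'): window [5,5] length 1
  Position 6 ('d'): window [5,6] length 2
Longest substring with no repeats: "adfg" with length 4

4


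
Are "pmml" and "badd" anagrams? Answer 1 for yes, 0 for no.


Strings: "pmml", "badd"
Sorted first:  lmmp
Sorted second: abdd
Differ at position 0: 'l' vs 'a' => not anagrams

0


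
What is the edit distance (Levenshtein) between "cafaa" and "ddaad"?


Computing edit distance: "cafaa" -> "ddaad"
DP table:
           d    d    a    a    d
      0    1    2    3    4    5
  c   1    1    2    3    4    5
  a   2    2    2    2    3    4
  f   3    3    3    3    3    4
  a   4    4    4    3    3    4
  a   5    5    5    4    3    4
Edit distance = dp[5][5] = 4

4


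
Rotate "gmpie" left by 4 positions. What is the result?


Input: "gmpie", rotate left by 4
First 4 characters: "gmpi"
Remaining characters: "e"
Concatenate remaining + first: "e" + "gmpi" = "egmpi"

egmpi


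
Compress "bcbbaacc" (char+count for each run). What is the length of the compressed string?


Input: bcbbaacc
Runs:
  'b' x 1 => "b1"
  'c' x 1 => "c1"
  'b' x 2 => "b2"
  'a' x 2 => "a2"
  'c' x 2 => "c2"
Compressed: "b1c1b2a2c2"
Compressed length: 10

10


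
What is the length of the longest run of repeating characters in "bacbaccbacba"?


Input: "bacbaccbacba"
Scanning for longest run:
  Position 1 ('a'): new char, reset run to 1
  Position 2 ('c'): new char, reset run to 1
  Position 3 ('b'): new char, reset run to 1
  Position 4 ('a'): new char, reset run to 1
  Position 5 ('c'): new char, reset run to 1
  Position 6 ('c'): continues run of 'c', length=2
  Position 7 ('b'): new char, reset run to 1
  Position 8 ('a'): new char, reset run to 1
  Position 9 ('c'): new char, reset run to 1
  Position 10 ('b'): new char, reset run to 1
  Position 11 ('a'): new char, reset run to 1
Longest run: 'c' with length 2

2


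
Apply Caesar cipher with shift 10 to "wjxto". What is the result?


Caesar cipher: shift "wjxto" by 10
  'w' (pos 22) + 10 = pos 6 = 'g'
  'j' (pos 9) + 10 = pos 19 = 't'
  'x' (pos 23) + 10 = pos 7 = 'h'
  't' (pos 19) + 10 = pos 3 = 'd'
  'o' (pos 14) + 10 = pos 24 = 'y'
Result: gthdy

gthdy


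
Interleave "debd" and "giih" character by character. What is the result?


Interleaving "debd" and "giih":
  Position 0: 'd' from first, 'g' from second => "dg"
  Position 1: 'e' from first, 'i' from second => "ei"
  Position 2: 'b' from first, 'i' from second => "bi"
  Position 3: 'd' from first, 'h' from second => "dh"
Result: dgeibidh

dgeibidh


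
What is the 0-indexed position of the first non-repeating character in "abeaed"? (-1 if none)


Input: abeaed
Character frequencies:
  'a': 2
  'b': 1
  'd': 1
  'e': 2
Scanning left to right for freq == 1:
  Position 0 ('a'): freq=2, skip
  Position 1 ('b'): unique! => answer = 1

1


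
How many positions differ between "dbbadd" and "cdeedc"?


Comparing "dbbadd" and "cdeedc" position by position:
  Position 0: 'd' vs 'c' => DIFFER
  Position 1: 'b' vs 'd' => DIFFER
  Position 2: 'b' vs 'e' => DIFFER
  Position 3: 'a' vs 'e' => DIFFER
  Position 4: 'd' vs 'd' => same
  Position 5: 'd' vs 'c' => DIFFER
Positions that differ: 5

5


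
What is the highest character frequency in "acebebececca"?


Input: acebebececca
Character counts:
  'a': 2
  'b': 2
  'c': 4
  'e': 4
Maximum frequency: 4

4


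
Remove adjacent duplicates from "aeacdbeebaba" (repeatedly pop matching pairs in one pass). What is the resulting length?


Input: aeacdbeebaba
Stack-based adjacent duplicate removal:
  Read 'a': push. Stack: a
  Read 'e': push. Stack: ae
  Read 'a': push. Stack: aea
  Read 'c': push. Stack: aeac
  Read 'd': push. Stack: aeacd
  Read 'b': push. Stack: aeacdb
  Read 'e': push. Stack: aeacdbe
  Read 'e': matches stack top 'e' => pop. Stack: aeacdb
  Read 'b': matches stack top 'b' => pop. Stack: aeacd
  Read 'a': push. Stack: aeacda
  Read 'b': push. Stack: aeacdab
  Read 'a': push. Stack: aeacdaba
Final stack: "aeacdaba" (length 8)

8


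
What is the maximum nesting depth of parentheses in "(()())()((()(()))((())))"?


Input: "(()())()((()(()))((())))"
Tracking depth:
  Position 0 '(': depth becomes 1
  Position 1 '(': depth becomes 2
  Position 2 ')': depth becomes 1
  Position 3 '(': depth becomes 2
  Position 4 ')': depth becomes 1
  Position 5 ')': depth becomes 0
  Position 6 '(': depth becomes 1
  Position 7 ')': depth becomes 0
  Position 8 '(': depth becomes 1
  Position 9 '(': depth becomes 2
  Position 10 '(': depth becomes 3
  Position 11 ')': depth becomes 2
  Position 12 '(': depth becomes 3
  Position 13 '(': depth becomes 4
  Position 14 ')': depth becomes 3
  Position 15 ')': depth becomes 2
  Position 16 ')': depth becomes 1
  Position 17 '(': depth becomes 2
  Position 18 '(': depth becomes 3
  Position 19 '(': depth becomes 4
  Position 20 ')': depth becomes 3
  Position 21 ')': depth becomes 2
  Position 22 ')': depth becomes 1
  Position 23 ')': depth becomes 0
Maximum depth reached: 4

4


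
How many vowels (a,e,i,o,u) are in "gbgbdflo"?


Input: gbgbdflo
Checking each character:
  'g' at position 0: consonant
  'b' at position 1: consonant
  'g' at position 2: consonant
  'b' at position 3: consonant
  'd' at position 4: consonant
  'f' at position 5: consonant
  'l' at position 6: consonant
  'o' at position 7: vowel (running total: 1)
Total vowels: 1

1


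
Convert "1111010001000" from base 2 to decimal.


Input: "1111010001000" in base 2
Positional expansion:
  Digit '1' (value 1) x 2^12 = 4096
  Digit '1' (value 1) x 2^11 = 2048
  Digit '1' (value 1) x 2^10 = 1024
  Digit '1' (value 1) x 2^9 = 512
  Digit '0' (value 0) x 2^8 = 0
  Digit '1' (value 1) x 2^7 = 128
  Digit '0' (value 0) x 2^6 = 0
  Digit '0' (value 0) x 2^5 = 0
  Digit '0' (value 0) x 2^4 = 0
  Digit '1' (value 1) x 2^3 = 8
  Digit '0' (value 0) x 2^2 = 0
  Digit '0' (value 0) x 2^1 = 0
  Digit '0' (value 0) x 2^0 = 0
Sum = 7816

7816


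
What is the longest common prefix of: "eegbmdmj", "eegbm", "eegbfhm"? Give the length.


Words: eegbmdmj, eegbm, eegbfhm
  Position 0: all 'e' => match
  Position 1: all 'e' => match
  Position 2: all 'g' => match
  Position 3: all 'b' => match
  Position 4: ('m', 'm', 'f') => mismatch, stop
LCP = "eegb" (length 4)

4


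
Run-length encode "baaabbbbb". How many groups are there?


Input: baaabbbbb
Scanning for consecutive runs:
  Group 1: 'b' x 1 (positions 0-0)
  Group 2: 'a' x 3 (positions 1-3)
  Group 3: 'b' x 5 (positions 4-8)
Total groups: 3

3


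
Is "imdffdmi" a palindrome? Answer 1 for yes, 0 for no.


Input: imdffdmi
Reversed: imdffdmi
  Compare pos 0 ('i') with pos 7 ('i'): match
  Compare pos 1 ('m') with pos 6 ('m'): match
  Compare pos 2 ('d') with pos 5 ('d'): match
  Compare pos 3 ('f') with pos 4 ('f'): match
Result: palindrome

1


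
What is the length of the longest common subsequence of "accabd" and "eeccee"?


LCS of "accabd" and "eeccee"
DP table:
           e    e    c    c    e    e
      0    0    0    0    0    0    0
  a   0    0    0    0    0    0    0
  c   0    0    0    1    1    1    1
  c   0    0    0    1    2    2    2
  a   0    0    0    1    2    2    2
  b   0    0    0    1    2    2    2
  d   0    0    0    1    2    2    2
LCS length = dp[6][6] = 2

2


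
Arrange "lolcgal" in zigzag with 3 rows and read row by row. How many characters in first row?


Zigzag "lolcgal" into 3 rows:
Placing characters:
  'l' => row 0
  'o' => row 1
  'l' => row 2
  'c' => row 1
  'g' => row 0
  'a' => row 1
  'l' => row 2
Rows:
  Row 0: "lg"
  Row 1: "oca"
  Row 2: "ll"
First row length: 2

2
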